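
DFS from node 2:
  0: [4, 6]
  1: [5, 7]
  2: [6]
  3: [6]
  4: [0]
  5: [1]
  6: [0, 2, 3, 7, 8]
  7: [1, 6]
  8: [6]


Visit 2, push [6]
Visit 6, push [8, 7, 3, 0]
Visit 0, push [4]
Visit 4, push []
Visit 3, push []
Visit 7, push [1]
Visit 1, push [5]
Visit 5, push []
Visit 8, push []

DFS order: [2, 6, 0, 4, 3, 7, 1, 5, 8]


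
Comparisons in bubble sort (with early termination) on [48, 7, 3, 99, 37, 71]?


Algorithm: bubble sort (with early termination)
Input: [48, 7, 3, 99, 37, 71]
Sorted: [3, 7, 37, 48, 71, 99]

12


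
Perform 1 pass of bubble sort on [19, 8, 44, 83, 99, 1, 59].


Initial: [19, 8, 44, 83, 99, 1, 59]
Pass 1: [8, 19, 44, 83, 1, 59, 99] (3 swaps)

After 1 pass: [8, 19, 44, 83, 1, 59, 99]


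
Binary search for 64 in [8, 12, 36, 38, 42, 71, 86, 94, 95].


Step 1: lo=0, hi=8, mid=4, val=42
Step 2: lo=5, hi=8, mid=6, val=86
Step 3: lo=5, hi=5, mid=5, val=71

Not found


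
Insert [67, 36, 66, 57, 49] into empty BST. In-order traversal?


Insert 67: root
Insert 36: L from 67
Insert 66: L from 67 -> R from 36
Insert 57: L from 67 -> R from 36 -> L from 66
Insert 49: L from 67 -> R from 36 -> L from 66 -> L from 57

In-order: [36, 49, 57, 66, 67]


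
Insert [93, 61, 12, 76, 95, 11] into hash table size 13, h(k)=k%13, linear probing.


Insert 93: h=2 -> slot 2
Insert 61: h=9 -> slot 9
Insert 12: h=12 -> slot 12
Insert 76: h=11 -> slot 11
Insert 95: h=4 -> slot 4
Insert 11: h=11, 2 probes -> slot 0

Table: [11, None, 93, None, 95, None, None, None, None, 61, None, 76, 12]


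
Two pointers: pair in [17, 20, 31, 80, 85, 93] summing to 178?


lo=0(17)+hi=5(93)=110
lo=1(20)+hi=5(93)=113
lo=2(31)+hi=5(93)=124
lo=3(80)+hi=5(93)=173
lo=4(85)+hi=5(93)=178

Yes: 85+93=178


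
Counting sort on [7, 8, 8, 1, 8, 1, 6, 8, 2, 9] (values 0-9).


Input: [7, 8, 8, 1, 8, 1, 6, 8, 2, 9]
Counts: [0, 2, 1, 0, 0, 0, 1, 1, 4, 1]

Sorted: [1, 1, 2, 6, 7, 8, 8, 8, 8, 9]


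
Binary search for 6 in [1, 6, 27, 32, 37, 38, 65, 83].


Step 1: lo=0, hi=7, mid=3, val=32
Step 2: lo=0, hi=2, mid=1, val=6

Found at index 1


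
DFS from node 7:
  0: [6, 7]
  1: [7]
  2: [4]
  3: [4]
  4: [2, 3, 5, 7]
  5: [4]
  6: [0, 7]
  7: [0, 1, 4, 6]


Visit 7, push [6, 4, 1, 0]
Visit 0, push [6]
Visit 6, push []
Visit 1, push []
Visit 4, push [5, 3, 2]
Visit 2, push []
Visit 3, push []
Visit 5, push []

DFS order: [7, 0, 6, 1, 4, 2, 3, 5]


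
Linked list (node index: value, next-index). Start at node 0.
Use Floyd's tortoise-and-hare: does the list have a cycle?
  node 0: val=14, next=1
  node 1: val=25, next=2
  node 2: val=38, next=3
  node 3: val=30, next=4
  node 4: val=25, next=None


Floyd's tortoise (slow, +1) and hare (fast, +2):
  init: slow=0, fast=0
  step 1: slow=1, fast=2
  step 2: slow=2, fast=4
  step 3: fast -> None, no cycle

Cycle: no


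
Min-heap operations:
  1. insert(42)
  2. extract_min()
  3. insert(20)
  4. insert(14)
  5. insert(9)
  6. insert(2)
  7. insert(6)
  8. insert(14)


insert(42) -> [42]
extract_min()->42, []
insert(20) -> [20]
insert(14) -> [14, 20]
insert(9) -> [9, 20, 14]
insert(2) -> [2, 9, 14, 20]
insert(6) -> [2, 6, 14, 20, 9]
insert(14) -> [2, 6, 14, 20, 9, 14]

Final heap: [2, 6, 14, 20, 9, 14]


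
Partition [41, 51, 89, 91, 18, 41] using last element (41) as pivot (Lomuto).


Pivot: 41
  41 <= 41: advance i (no swap)
  18 <= 41: swap -> [41, 18, 89, 91, 51, 41]
Place pivot at 2: [41, 18, 41, 91, 51, 89]

Partitioned: [41, 18, 41, 91, 51, 89]


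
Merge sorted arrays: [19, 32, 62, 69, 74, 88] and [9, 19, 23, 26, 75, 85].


Take 9 from B
Take 19 from A
Take 19 from B
Take 23 from B
Take 26 from B
Take 32 from A
Take 62 from A
Take 69 from A
Take 74 from A
Take 75 from B
Take 85 from B

Merged: [9, 19, 19, 23, 26, 32, 62, 69, 74, 75, 85, 88]


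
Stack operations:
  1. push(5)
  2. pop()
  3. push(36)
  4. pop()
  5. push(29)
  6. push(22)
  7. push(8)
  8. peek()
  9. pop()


push(5) -> [5]
pop()->5, []
push(36) -> [36]
pop()->36, []
push(29) -> [29]
push(22) -> [29, 22]
push(8) -> [29, 22, 8]
peek()->8
pop()->8, [29, 22]

Final stack: [29, 22]


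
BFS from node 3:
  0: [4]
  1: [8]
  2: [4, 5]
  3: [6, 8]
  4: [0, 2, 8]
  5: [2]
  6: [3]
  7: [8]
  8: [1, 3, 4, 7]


Visit 3, enqueue [6, 8]
Visit 6, enqueue []
Visit 8, enqueue [1, 4, 7]
Visit 1, enqueue []
Visit 4, enqueue [0, 2]
Visit 7, enqueue []
Visit 0, enqueue []
Visit 2, enqueue [5]
Visit 5, enqueue []

BFS order: [3, 6, 8, 1, 4, 7, 0, 2, 5]


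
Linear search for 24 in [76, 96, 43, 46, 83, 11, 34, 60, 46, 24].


i=0: 76!=24
i=1: 96!=24
i=2: 43!=24
i=3: 46!=24
i=4: 83!=24
i=5: 11!=24
i=6: 34!=24
i=7: 60!=24
i=8: 46!=24
i=9: 24==24 found!

Found at 9, 10 comps


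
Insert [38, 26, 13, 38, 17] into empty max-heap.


Insert 38: [38]
Insert 26: [38, 26]
Insert 13: [38, 26, 13]
Insert 38: [38, 38, 13, 26]
Insert 17: [38, 38, 13, 26, 17]

Final heap: [38, 38, 13, 26, 17]


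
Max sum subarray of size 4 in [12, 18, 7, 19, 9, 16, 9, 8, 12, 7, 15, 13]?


[0:4]: 56
[1:5]: 53
[2:6]: 51
[3:7]: 53
[4:8]: 42
[5:9]: 45
[6:10]: 36
[7:11]: 42
[8:12]: 47

Max: 56 at [0:4]


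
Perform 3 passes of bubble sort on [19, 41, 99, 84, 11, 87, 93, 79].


Initial: [19, 41, 99, 84, 11, 87, 93, 79]
Pass 1: [19, 41, 84, 11, 87, 93, 79, 99] (5 swaps)
Pass 2: [19, 41, 11, 84, 87, 79, 93, 99] (2 swaps)
Pass 3: [19, 11, 41, 84, 79, 87, 93, 99] (2 swaps)

After 3 passes: [19, 11, 41, 84, 79, 87, 93, 99]


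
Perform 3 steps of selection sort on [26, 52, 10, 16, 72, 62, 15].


Initial: [26, 52, 10, 16, 72, 62, 15]
Step 1: min=10 at 2
  Swap: [10, 52, 26, 16, 72, 62, 15]
Step 2: min=15 at 6
  Swap: [10, 15, 26, 16, 72, 62, 52]
Step 3: min=16 at 3
  Swap: [10, 15, 16, 26, 72, 62, 52]

After 3 steps: [10, 15, 16, 26, 72, 62, 52]


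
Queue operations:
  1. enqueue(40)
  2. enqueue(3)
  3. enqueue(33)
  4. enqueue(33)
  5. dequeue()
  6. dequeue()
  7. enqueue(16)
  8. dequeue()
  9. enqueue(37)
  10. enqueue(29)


enqueue(40) -> [40]
enqueue(3) -> [40, 3]
enqueue(33) -> [40, 3, 33]
enqueue(33) -> [40, 3, 33, 33]
dequeue()->40, [3, 33, 33]
dequeue()->3, [33, 33]
enqueue(16) -> [33, 33, 16]
dequeue()->33, [33, 16]
enqueue(37) -> [33, 16, 37]
enqueue(29) -> [33, 16, 37, 29]

Final queue: [33, 16, 37, 29]


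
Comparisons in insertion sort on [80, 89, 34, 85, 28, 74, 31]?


Algorithm: insertion sort
Input: [80, 89, 34, 85, 28, 74, 31]
Sorted: [28, 31, 34, 74, 80, 85, 89]

19


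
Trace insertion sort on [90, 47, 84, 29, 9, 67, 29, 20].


Initial: [90, 47, 84, 29, 9, 67, 29, 20]
Insert 47: [47, 90, 84, 29, 9, 67, 29, 20]
Insert 84: [47, 84, 90, 29, 9, 67, 29, 20]
Insert 29: [29, 47, 84, 90, 9, 67, 29, 20]
Insert 9: [9, 29, 47, 84, 90, 67, 29, 20]
Insert 67: [9, 29, 47, 67, 84, 90, 29, 20]
Insert 29: [9, 29, 29, 47, 67, 84, 90, 20]
Insert 20: [9, 20, 29, 29, 47, 67, 84, 90]

Sorted: [9, 20, 29, 29, 47, 67, 84, 90]


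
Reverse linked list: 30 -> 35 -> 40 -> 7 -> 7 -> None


Step 1: curr=30, set curr.next=prev(None) | reversed so far: 30
Step 2: curr=35, set curr.next=prev(30) | reversed so far: 35 -> 30
Step 3: curr=40, set curr.next=prev(35) | reversed so far: 40 -> 35 -> 30
Step 4: curr=7, set curr.next=prev(40) | reversed so far: 7 -> 40 -> 35 -> 30
Step 5: curr=7, set curr.next=prev(7) | reversed so far: 7 -> 7 -> 40 -> 35 -> 30

7 -> 7 -> 40 -> 35 -> 30 -> None


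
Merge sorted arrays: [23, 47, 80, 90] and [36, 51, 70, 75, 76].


Take 23 from A
Take 36 from B
Take 47 from A
Take 51 from B
Take 70 from B
Take 75 from B
Take 76 from B

Merged: [23, 36, 47, 51, 70, 75, 76, 80, 90]


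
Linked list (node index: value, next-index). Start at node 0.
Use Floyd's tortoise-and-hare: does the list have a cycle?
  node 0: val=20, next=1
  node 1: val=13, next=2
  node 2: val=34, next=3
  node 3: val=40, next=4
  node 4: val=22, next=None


Floyd's tortoise (slow, +1) and hare (fast, +2):
  init: slow=0, fast=0
  step 1: slow=1, fast=2
  step 2: slow=2, fast=4
  step 3: fast -> None, no cycle

Cycle: no


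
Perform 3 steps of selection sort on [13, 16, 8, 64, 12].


Initial: [13, 16, 8, 64, 12]
Step 1: min=8 at 2
  Swap: [8, 16, 13, 64, 12]
Step 2: min=12 at 4
  Swap: [8, 12, 13, 64, 16]
Step 3: min=13 at 2
  Swap: [8, 12, 13, 64, 16]

After 3 steps: [8, 12, 13, 64, 16]


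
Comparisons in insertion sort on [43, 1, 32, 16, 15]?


Algorithm: insertion sort
Input: [43, 1, 32, 16, 15]
Sorted: [1, 15, 16, 32, 43]

10


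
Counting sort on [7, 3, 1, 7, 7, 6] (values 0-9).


Input: [7, 3, 1, 7, 7, 6]
Counts: [0, 1, 0, 1, 0, 0, 1, 3, 0, 0]

Sorted: [1, 3, 6, 7, 7, 7]


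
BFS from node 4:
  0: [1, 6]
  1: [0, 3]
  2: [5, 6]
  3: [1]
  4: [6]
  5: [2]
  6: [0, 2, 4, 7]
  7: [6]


Visit 4, enqueue [6]
Visit 6, enqueue [0, 2, 7]
Visit 0, enqueue [1]
Visit 2, enqueue [5]
Visit 7, enqueue []
Visit 1, enqueue [3]
Visit 5, enqueue []
Visit 3, enqueue []

BFS order: [4, 6, 0, 2, 7, 1, 5, 3]


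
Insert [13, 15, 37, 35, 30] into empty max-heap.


Insert 13: [13]
Insert 15: [15, 13]
Insert 37: [37, 13, 15]
Insert 35: [37, 35, 15, 13]
Insert 30: [37, 35, 15, 13, 30]

Final heap: [37, 35, 15, 13, 30]


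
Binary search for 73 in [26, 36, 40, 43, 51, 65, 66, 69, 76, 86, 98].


Step 1: lo=0, hi=10, mid=5, val=65
Step 2: lo=6, hi=10, mid=8, val=76
Step 3: lo=6, hi=7, mid=6, val=66
Step 4: lo=7, hi=7, mid=7, val=69

Not found


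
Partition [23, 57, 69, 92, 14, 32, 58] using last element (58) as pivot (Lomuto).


Pivot: 58
  23 <= 58: advance i (no swap)
  57 <= 58: advance i (no swap)
  14 <= 58: swap -> [23, 57, 14, 92, 69, 32, 58]
  32 <= 58: swap -> [23, 57, 14, 32, 69, 92, 58]
Place pivot at 4: [23, 57, 14, 32, 58, 92, 69]

Partitioned: [23, 57, 14, 32, 58, 92, 69]


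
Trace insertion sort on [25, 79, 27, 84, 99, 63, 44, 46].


Initial: [25, 79, 27, 84, 99, 63, 44, 46]
Insert 79: [25, 79, 27, 84, 99, 63, 44, 46]
Insert 27: [25, 27, 79, 84, 99, 63, 44, 46]
Insert 84: [25, 27, 79, 84, 99, 63, 44, 46]
Insert 99: [25, 27, 79, 84, 99, 63, 44, 46]
Insert 63: [25, 27, 63, 79, 84, 99, 44, 46]
Insert 44: [25, 27, 44, 63, 79, 84, 99, 46]
Insert 46: [25, 27, 44, 46, 63, 79, 84, 99]

Sorted: [25, 27, 44, 46, 63, 79, 84, 99]


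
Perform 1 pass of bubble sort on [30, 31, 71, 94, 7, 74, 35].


Initial: [30, 31, 71, 94, 7, 74, 35]
Pass 1: [30, 31, 71, 7, 74, 35, 94] (3 swaps)

After 1 pass: [30, 31, 71, 7, 74, 35, 94]


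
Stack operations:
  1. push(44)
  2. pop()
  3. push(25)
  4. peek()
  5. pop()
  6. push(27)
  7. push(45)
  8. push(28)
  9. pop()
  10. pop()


push(44) -> [44]
pop()->44, []
push(25) -> [25]
peek()->25
pop()->25, []
push(27) -> [27]
push(45) -> [27, 45]
push(28) -> [27, 45, 28]
pop()->28, [27, 45]
pop()->45, [27]

Final stack: [27]


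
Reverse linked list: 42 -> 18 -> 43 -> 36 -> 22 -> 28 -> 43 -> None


Step 1: curr=42, set curr.next=prev(None) | reversed so far: 42
Step 2: curr=18, set curr.next=prev(42) | reversed so far: 18 -> 42
Step 3: curr=43, set curr.next=prev(18) | reversed so far: 43 -> 18 -> 42
Step 4: curr=36, set curr.next=prev(43) | reversed so far: 36 -> 43 -> 18 -> 42
Step 5: curr=22, set curr.next=prev(36) | reversed so far: 22 -> 36 -> 43 -> 18 -> 42
Step 6: curr=28, set curr.next=prev(22) | reversed so far: 28 -> 22 -> 36 -> 43 -> 18 -> 42
Step 7: curr=43, set curr.next=prev(28) | reversed so far: 43 -> 28 -> 22 -> 36 -> 43 -> 18 -> 42

43 -> 28 -> 22 -> 36 -> 43 -> 18 -> 42 -> None


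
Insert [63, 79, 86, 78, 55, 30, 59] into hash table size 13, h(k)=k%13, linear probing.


Insert 63: h=11 -> slot 11
Insert 79: h=1 -> slot 1
Insert 86: h=8 -> slot 8
Insert 78: h=0 -> slot 0
Insert 55: h=3 -> slot 3
Insert 30: h=4 -> slot 4
Insert 59: h=7 -> slot 7

Table: [78, 79, None, 55, 30, None, None, 59, 86, None, None, 63, None]


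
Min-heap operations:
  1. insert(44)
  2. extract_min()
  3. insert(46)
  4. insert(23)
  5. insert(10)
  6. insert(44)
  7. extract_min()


insert(44) -> [44]
extract_min()->44, []
insert(46) -> [46]
insert(23) -> [23, 46]
insert(10) -> [10, 46, 23]
insert(44) -> [10, 44, 23, 46]
extract_min()->10, [23, 44, 46]

Final heap: [23, 44, 46]


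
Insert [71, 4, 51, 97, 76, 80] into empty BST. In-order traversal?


Insert 71: root
Insert 4: L from 71
Insert 51: L from 71 -> R from 4
Insert 97: R from 71
Insert 76: R from 71 -> L from 97
Insert 80: R from 71 -> L from 97 -> R from 76

In-order: [4, 51, 71, 76, 80, 97]


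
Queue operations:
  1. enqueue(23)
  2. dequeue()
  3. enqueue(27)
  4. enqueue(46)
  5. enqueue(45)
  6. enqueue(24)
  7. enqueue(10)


enqueue(23) -> [23]
dequeue()->23, []
enqueue(27) -> [27]
enqueue(46) -> [27, 46]
enqueue(45) -> [27, 46, 45]
enqueue(24) -> [27, 46, 45, 24]
enqueue(10) -> [27, 46, 45, 24, 10]

Final queue: [27, 46, 45, 24, 10]


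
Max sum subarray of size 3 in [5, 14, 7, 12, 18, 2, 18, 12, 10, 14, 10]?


[0:3]: 26
[1:4]: 33
[2:5]: 37
[3:6]: 32
[4:7]: 38
[5:8]: 32
[6:9]: 40
[7:10]: 36
[8:11]: 34

Max: 40 at [6:9]


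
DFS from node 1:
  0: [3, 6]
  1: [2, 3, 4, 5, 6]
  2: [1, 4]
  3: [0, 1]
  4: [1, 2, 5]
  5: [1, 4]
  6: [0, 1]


Visit 1, push [6, 5, 4, 3, 2]
Visit 2, push [4]
Visit 4, push [5]
Visit 5, push []
Visit 3, push [0]
Visit 0, push [6]
Visit 6, push []

DFS order: [1, 2, 4, 5, 3, 0, 6]


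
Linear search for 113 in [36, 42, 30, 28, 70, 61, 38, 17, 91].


i=0: 36!=113
i=1: 42!=113
i=2: 30!=113
i=3: 28!=113
i=4: 70!=113
i=5: 61!=113
i=6: 38!=113
i=7: 17!=113
i=8: 91!=113

Not found, 9 comps


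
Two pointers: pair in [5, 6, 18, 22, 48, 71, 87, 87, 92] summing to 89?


lo=0(5)+hi=8(92)=97
lo=0(5)+hi=7(87)=92
lo=0(5)+hi=6(87)=92
lo=0(5)+hi=5(71)=76
lo=1(6)+hi=5(71)=77
lo=2(18)+hi=5(71)=89

Yes: 18+71=89


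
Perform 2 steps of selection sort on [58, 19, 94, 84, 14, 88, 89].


Initial: [58, 19, 94, 84, 14, 88, 89]
Step 1: min=14 at 4
  Swap: [14, 19, 94, 84, 58, 88, 89]
Step 2: min=19 at 1
  Swap: [14, 19, 94, 84, 58, 88, 89]

After 2 steps: [14, 19, 94, 84, 58, 88, 89]


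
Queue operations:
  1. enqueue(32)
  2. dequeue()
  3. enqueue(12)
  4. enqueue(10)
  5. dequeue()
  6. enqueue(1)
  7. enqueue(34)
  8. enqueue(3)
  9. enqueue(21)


enqueue(32) -> [32]
dequeue()->32, []
enqueue(12) -> [12]
enqueue(10) -> [12, 10]
dequeue()->12, [10]
enqueue(1) -> [10, 1]
enqueue(34) -> [10, 1, 34]
enqueue(3) -> [10, 1, 34, 3]
enqueue(21) -> [10, 1, 34, 3, 21]

Final queue: [10, 1, 34, 3, 21]


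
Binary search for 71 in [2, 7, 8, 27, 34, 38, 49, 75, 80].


Step 1: lo=0, hi=8, mid=4, val=34
Step 2: lo=5, hi=8, mid=6, val=49
Step 3: lo=7, hi=8, mid=7, val=75

Not found


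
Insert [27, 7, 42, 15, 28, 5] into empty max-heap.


Insert 27: [27]
Insert 7: [27, 7]
Insert 42: [42, 7, 27]
Insert 15: [42, 15, 27, 7]
Insert 28: [42, 28, 27, 7, 15]
Insert 5: [42, 28, 27, 7, 15, 5]

Final heap: [42, 28, 27, 7, 15, 5]


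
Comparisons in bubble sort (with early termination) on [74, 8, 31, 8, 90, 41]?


Algorithm: bubble sort (with early termination)
Input: [74, 8, 31, 8, 90, 41]
Sorted: [8, 8, 31, 41, 74, 90]

12


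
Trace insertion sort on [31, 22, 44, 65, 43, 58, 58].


Initial: [31, 22, 44, 65, 43, 58, 58]
Insert 22: [22, 31, 44, 65, 43, 58, 58]
Insert 44: [22, 31, 44, 65, 43, 58, 58]
Insert 65: [22, 31, 44, 65, 43, 58, 58]
Insert 43: [22, 31, 43, 44, 65, 58, 58]
Insert 58: [22, 31, 43, 44, 58, 65, 58]
Insert 58: [22, 31, 43, 44, 58, 58, 65]

Sorted: [22, 31, 43, 44, 58, 58, 65]


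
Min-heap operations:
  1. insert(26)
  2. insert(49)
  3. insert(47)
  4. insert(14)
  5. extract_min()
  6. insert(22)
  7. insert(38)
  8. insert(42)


insert(26) -> [26]
insert(49) -> [26, 49]
insert(47) -> [26, 49, 47]
insert(14) -> [14, 26, 47, 49]
extract_min()->14, [26, 49, 47]
insert(22) -> [22, 26, 47, 49]
insert(38) -> [22, 26, 47, 49, 38]
insert(42) -> [22, 26, 42, 49, 38, 47]

Final heap: [22, 26, 42, 49, 38, 47]


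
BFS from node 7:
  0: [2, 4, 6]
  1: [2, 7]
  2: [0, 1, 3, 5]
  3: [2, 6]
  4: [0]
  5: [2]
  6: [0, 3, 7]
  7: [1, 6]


Visit 7, enqueue [1, 6]
Visit 1, enqueue [2]
Visit 6, enqueue [0, 3]
Visit 2, enqueue [5]
Visit 0, enqueue [4]
Visit 3, enqueue []
Visit 5, enqueue []
Visit 4, enqueue []

BFS order: [7, 1, 6, 2, 0, 3, 5, 4]


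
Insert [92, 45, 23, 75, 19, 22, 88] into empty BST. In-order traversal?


Insert 92: root
Insert 45: L from 92
Insert 23: L from 92 -> L from 45
Insert 75: L from 92 -> R from 45
Insert 19: L from 92 -> L from 45 -> L from 23
Insert 22: L from 92 -> L from 45 -> L from 23 -> R from 19
Insert 88: L from 92 -> R from 45 -> R from 75

In-order: [19, 22, 23, 45, 75, 88, 92]


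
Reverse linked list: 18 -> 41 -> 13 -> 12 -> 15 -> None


Step 1: curr=18, set curr.next=prev(None) | reversed so far: 18
Step 2: curr=41, set curr.next=prev(18) | reversed so far: 41 -> 18
Step 3: curr=13, set curr.next=prev(41) | reversed so far: 13 -> 41 -> 18
Step 4: curr=12, set curr.next=prev(13) | reversed so far: 12 -> 13 -> 41 -> 18
Step 5: curr=15, set curr.next=prev(12) | reversed so far: 15 -> 12 -> 13 -> 41 -> 18

15 -> 12 -> 13 -> 41 -> 18 -> None


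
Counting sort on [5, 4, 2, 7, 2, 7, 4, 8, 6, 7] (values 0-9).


Input: [5, 4, 2, 7, 2, 7, 4, 8, 6, 7]
Counts: [0, 0, 2, 0, 2, 1, 1, 3, 1, 0]

Sorted: [2, 2, 4, 4, 5, 6, 7, 7, 7, 8]


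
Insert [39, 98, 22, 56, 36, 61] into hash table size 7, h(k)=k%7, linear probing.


Insert 39: h=4 -> slot 4
Insert 98: h=0 -> slot 0
Insert 22: h=1 -> slot 1
Insert 56: h=0, 2 probes -> slot 2
Insert 36: h=1, 2 probes -> slot 3
Insert 61: h=5 -> slot 5

Table: [98, 22, 56, 36, 39, 61, None]


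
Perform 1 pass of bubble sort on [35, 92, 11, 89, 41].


Initial: [35, 92, 11, 89, 41]
Pass 1: [35, 11, 89, 41, 92] (3 swaps)

After 1 pass: [35, 11, 89, 41, 92]


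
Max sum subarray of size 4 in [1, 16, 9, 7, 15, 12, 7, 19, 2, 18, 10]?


[0:4]: 33
[1:5]: 47
[2:6]: 43
[3:7]: 41
[4:8]: 53
[5:9]: 40
[6:10]: 46
[7:11]: 49

Max: 53 at [4:8]


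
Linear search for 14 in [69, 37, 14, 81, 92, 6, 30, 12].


i=0: 69!=14
i=1: 37!=14
i=2: 14==14 found!

Found at 2, 3 comps


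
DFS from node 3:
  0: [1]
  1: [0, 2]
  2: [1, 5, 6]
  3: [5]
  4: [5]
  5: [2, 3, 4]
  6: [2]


Visit 3, push [5]
Visit 5, push [4, 2]
Visit 2, push [6, 1]
Visit 1, push [0]
Visit 0, push []
Visit 6, push []
Visit 4, push []

DFS order: [3, 5, 2, 1, 0, 6, 4]


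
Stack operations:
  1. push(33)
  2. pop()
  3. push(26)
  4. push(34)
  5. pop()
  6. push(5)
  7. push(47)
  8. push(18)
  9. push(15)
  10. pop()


push(33) -> [33]
pop()->33, []
push(26) -> [26]
push(34) -> [26, 34]
pop()->34, [26]
push(5) -> [26, 5]
push(47) -> [26, 5, 47]
push(18) -> [26, 5, 47, 18]
push(15) -> [26, 5, 47, 18, 15]
pop()->15, [26, 5, 47, 18]

Final stack: [26, 5, 47, 18]


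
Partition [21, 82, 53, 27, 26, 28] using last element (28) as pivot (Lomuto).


Pivot: 28
  21 <= 28: advance i (no swap)
  27 <= 28: swap -> [21, 27, 53, 82, 26, 28]
  26 <= 28: swap -> [21, 27, 26, 82, 53, 28]
Place pivot at 3: [21, 27, 26, 28, 53, 82]

Partitioned: [21, 27, 26, 28, 53, 82]


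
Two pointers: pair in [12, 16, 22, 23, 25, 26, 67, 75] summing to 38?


lo=0(12)+hi=7(75)=87
lo=0(12)+hi=6(67)=79
lo=0(12)+hi=5(26)=38

Yes: 12+26=38


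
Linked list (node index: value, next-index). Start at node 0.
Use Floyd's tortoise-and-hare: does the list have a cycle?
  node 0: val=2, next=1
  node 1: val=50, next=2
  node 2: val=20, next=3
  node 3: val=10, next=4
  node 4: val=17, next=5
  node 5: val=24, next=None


Floyd's tortoise (slow, +1) and hare (fast, +2):
  init: slow=0, fast=0
  step 1: slow=1, fast=2
  step 2: slow=2, fast=4
  step 3: fast 4->5->None, no cycle

Cycle: no


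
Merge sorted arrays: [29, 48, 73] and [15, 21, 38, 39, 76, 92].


Take 15 from B
Take 21 from B
Take 29 from A
Take 38 from B
Take 39 from B
Take 48 from A
Take 73 from A

Merged: [15, 21, 29, 38, 39, 48, 73, 76, 92]


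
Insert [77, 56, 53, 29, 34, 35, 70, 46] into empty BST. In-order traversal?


Insert 77: root
Insert 56: L from 77
Insert 53: L from 77 -> L from 56
Insert 29: L from 77 -> L from 56 -> L from 53
Insert 34: L from 77 -> L from 56 -> L from 53 -> R from 29
Insert 35: L from 77 -> L from 56 -> L from 53 -> R from 29 -> R from 34
Insert 70: L from 77 -> R from 56
Insert 46: L from 77 -> L from 56 -> L from 53 -> R from 29 -> R from 34 -> R from 35

In-order: [29, 34, 35, 46, 53, 56, 70, 77]


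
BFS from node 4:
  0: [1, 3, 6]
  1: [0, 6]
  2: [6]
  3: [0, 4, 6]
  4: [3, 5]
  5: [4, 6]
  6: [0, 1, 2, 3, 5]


Visit 4, enqueue [3, 5]
Visit 3, enqueue [0, 6]
Visit 5, enqueue []
Visit 0, enqueue [1]
Visit 6, enqueue [2]
Visit 1, enqueue []
Visit 2, enqueue []

BFS order: [4, 3, 5, 0, 6, 1, 2]


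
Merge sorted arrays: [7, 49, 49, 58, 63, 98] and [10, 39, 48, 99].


Take 7 from A
Take 10 from B
Take 39 from B
Take 48 from B
Take 49 from A
Take 49 from A
Take 58 from A
Take 63 from A
Take 98 from A

Merged: [7, 10, 39, 48, 49, 49, 58, 63, 98, 99]


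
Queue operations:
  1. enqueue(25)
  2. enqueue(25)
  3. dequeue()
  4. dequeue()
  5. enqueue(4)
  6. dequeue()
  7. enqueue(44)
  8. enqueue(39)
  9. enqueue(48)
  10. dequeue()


enqueue(25) -> [25]
enqueue(25) -> [25, 25]
dequeue()->25, [25]
dequeue()->25, []
enqueue(4) -> [4]
dequeue()->4, []
enqueue(44) -> [44]
enqueue(39) -> [44, 39]
enqueue(48) -> [44, 39, 48]
dequeue()->44, [39, 48]

Final queue: [39, 48]


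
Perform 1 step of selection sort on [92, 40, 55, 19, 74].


Initial: [92, 40, 55, 19, 74]
Step 1: min=19 at 3
  Swap: [19, 40, 55, 92, 74]

After 1 step: [19, 40, 55, 92, 74]


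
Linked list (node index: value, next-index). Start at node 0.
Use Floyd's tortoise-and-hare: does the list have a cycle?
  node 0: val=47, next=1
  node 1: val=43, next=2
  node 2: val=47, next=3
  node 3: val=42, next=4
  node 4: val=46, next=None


Floyd's tortoise (slow, +1) and hare (fast, +2):
  init: slow=0, fast=0
  step 1: slow=1, fast=2
  step 2: slow=2, fast=4
  step 3: fast -> None, no cycle

Cycle: no


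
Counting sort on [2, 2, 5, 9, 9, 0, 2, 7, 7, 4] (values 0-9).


Input: [2, 2, 5, 9, 9, 0, 2, 7, 7, 4]
Counts: [1, 0, 3, 0, 1, 1, 0, 2, 0, 2]

Sorted: [0, 2, 2, 2, 4, 5, 7, 7, 9, 9]


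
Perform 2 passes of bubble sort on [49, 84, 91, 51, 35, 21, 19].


Initial: [49, 84, 91, 51, 35, 21, 19]
Pass 1: [49, 84, 51, 35, 21, 19, 91] (4 swaps)
Pass 2: [49, 51, 35, 21, 19, 84, 91] (4 swaps)

After 2 passes: [49, 51, 35, 21, 19, 84, 91]


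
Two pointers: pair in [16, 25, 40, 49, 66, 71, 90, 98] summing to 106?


lo=0(16)+hi=7(98)=114
lo=0(16)+hi=6(90)=106

Yes: 16+90=106


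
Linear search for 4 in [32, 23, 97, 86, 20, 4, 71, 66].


i=0: 32!=4
i=1: 23!=4
i=2: 97!=4
i=3: 86!=4
i=4: 20!=4
i=5: 4==4 found!

Found at 5, 6 comps


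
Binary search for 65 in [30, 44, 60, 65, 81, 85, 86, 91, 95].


Step 1: lo=0, hi=8, mid=4, val=81
Step 2: lo=0, hi=3, mid=1, val=44
Step 3: lo=2, hi=3, mid=2, val=60
Step 4: lo=3, hi=3, mid=3, val=65

Found at index 3


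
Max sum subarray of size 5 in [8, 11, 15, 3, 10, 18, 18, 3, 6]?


[0:5]: 47
[1:6]: 57
[2:7]: 64
[3:8]: 52
[4:9]: 55

Max: 64 at [2:7]


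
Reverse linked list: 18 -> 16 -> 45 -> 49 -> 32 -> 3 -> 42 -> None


Step 1: curr=18, set curr.next=prev(None) | reversed so far: 18
Step 2: curr=16, set curr.next=prev(18) | reversed so far: 16 -> 18
Step 3: curr=45, set curr.next=prev(16) | reversed so far: 45 -> 16 -> 18
Step 4: curr=49, set curr.next=prev(45) | reversed so far: 49 -> 45 -> 16 -> 18
Step 5: curr=32, set curr.next=prev(49) | reversed so far: 32 -> 49 -> 45 -> 16 -> 18
Step 6: curr=3, set curr.next=prev(32) | reversed so far: 3 -> 32 -> 49 -> 45 -> 16 -> 18
Step 7: curr=42, set curr.next=prev(3) | reversed so far: 42 -> 3 -> 32 -> 49 -> 45 -> 16 -> 18

42 -> 3 -> 32 -> 49 -> 45 -> 16 -> 18 -> None


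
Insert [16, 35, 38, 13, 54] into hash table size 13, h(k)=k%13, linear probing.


Insert 16: h=3 -> slot 3
Insert 35: h=9 -> slot 9
Insert 38: h=12 -> slot 12
Insert 13: h=0 -> slot 0
Insert 54: h=2 -> slot 2

Table: [13, None, 54, 16, None, None, None, None, None, 35, None, None, 38]


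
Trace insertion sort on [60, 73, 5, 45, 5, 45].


Initial: [60, 73, 5, 45, 5, 45]
Insert 73: [60, 73, 5, 45, 5, 45]
Insert 5: [5, 60, 73, 45, 5, 45]
Insert 45: [5, 45, 60, 73, 5, 45]
Insert 5: [5, 5, 45, 60, 73, 45]
Insert 45: [5, 5, 45, 45, 60, 73]

Sorted: [5, 5, 45, 45, 60, 73]


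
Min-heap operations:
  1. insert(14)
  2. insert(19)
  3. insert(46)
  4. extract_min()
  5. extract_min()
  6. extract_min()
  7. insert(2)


insert(14) -> [14]
insert(19) -> [14, 19]
insert(46) -> [14, 19, 46]
extract_min()->14, [19, 46]
extract_min()->19, [46]
extract_min()->46, []
insert(2) -> [2]

Final heap: [2]


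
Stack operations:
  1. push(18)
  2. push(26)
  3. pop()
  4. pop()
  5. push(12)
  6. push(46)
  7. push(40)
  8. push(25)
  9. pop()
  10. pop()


push(18) -> [18]
push(26) -> [18, 26]
pop()->26, [18]
pop()->18, []
push(12) -> [12]
push(46) -> [12, 46]
push(40) -> [12, 46, 40]
push(25) -> [12, 46, 40, 25]
pop()->25, [12, 46, 40]
pop()->40, [12, 46]

Final stack: [12, 46]


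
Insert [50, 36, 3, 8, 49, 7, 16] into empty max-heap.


Insert 50: [50]
Insert 36: [50, 36]
Insert 3: [50, 36, 3]
Insert 8: [50, 36, 3, 8]
Insert 49: [50, 49, 3, 8, 36]
Insert 7: [50, 49, 7, 8, 36, 3]
Insert 16: [50, 49, 16, 8, 36, 3, 7]

Final heap: [50, 49, 16, 8, 36, 3, 7]


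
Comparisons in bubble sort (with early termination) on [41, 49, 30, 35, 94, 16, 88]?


Algorithm: bubble sort (with early termination)
Input: [41, 49, 30, 35, 94, 16, 88]
Sorted: [16, 30, 35, 41, 49, 88, 94]

21


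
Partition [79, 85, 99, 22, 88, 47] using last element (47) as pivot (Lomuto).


Pivot: 47
  22 <= 47: swap -> [22, 85, 99, 79, 88, 47]
Place pivot at 1: [22, 47, 99, 79, 88, 85]

Partitioned: [22, 47, 99, 79, 88, 85]


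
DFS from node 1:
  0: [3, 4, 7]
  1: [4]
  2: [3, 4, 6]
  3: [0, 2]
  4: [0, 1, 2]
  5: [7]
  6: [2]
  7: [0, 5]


Visit 1, push [4]
Visit 4, push [2, 0]
Visit 0, push [7, 3]
Visit 3, push [2]
Visit 2, push [6]
Visit 6, push []
Visit 7, push [5]
Visit 5, push []

DFS order: [1, 4, 0, 3, 2, 6, 7, 5]


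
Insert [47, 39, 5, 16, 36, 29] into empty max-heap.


Insert 47: [47]
Insert 39: [47, 39]
Insert 5: [47, 39, 5]
Insert 16: [47, 39, 5, 16]
Insert 36: [47, 39, 5, 16, 36]
Insert 29: [47, 39, 29, 16, 36, 5]

Final heap: [47, 39, 29, 16, 36, 5]


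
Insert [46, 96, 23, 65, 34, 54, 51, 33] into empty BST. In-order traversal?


Insert 46: root
Insert 96: R from 46
Insert 23: L from 46
Insert 65: R from 46 -> L from 96
Insert 34: L from 46 -> R from 23
Insert 54: R from 46 -> L from 96 -> L from 65
Insert 51: R from 46 -> L from 96 -> L from 65 -> L from 54
Insert 33: L from 46 -> R from 23 -> L from 34

In-order: [23, 33, 34, 46, 51, 54, 65, 96]


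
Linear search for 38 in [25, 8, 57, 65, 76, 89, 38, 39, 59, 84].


i=0: 25!=38
i=1: 8!=38
i=2: 57!=38
i=3: 65!=38
i=4: 76!=38
i=5: 89!=38
i=6: 38==38 found!

Found at 6, 7 comps


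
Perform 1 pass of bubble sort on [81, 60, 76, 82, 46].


Initial: [81, 60, 76, 82, 46]
Pass 1: [60, 76, 81, 46, 82] (3 swaps)

After 1 pass: [60, 76, 81, 46, 82]


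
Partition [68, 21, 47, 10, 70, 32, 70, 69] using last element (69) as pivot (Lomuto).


Pivot: 69
  68 <= 69: advance i (no swap)
  21 <= 69: advance i (no swap)
  47 <= 69: advance i (no swap)
  10 <= 69: advance i (no swap)
  32 <= 69: swap -> [68, 21, 47, 10, 32, 70, 70, 69]
Place pivot at 5: [68, 21, 47, 10, 32, 69, 70, 70]

Partitioned: [68, 21, 47, 10, 32, 69, 70, 70]


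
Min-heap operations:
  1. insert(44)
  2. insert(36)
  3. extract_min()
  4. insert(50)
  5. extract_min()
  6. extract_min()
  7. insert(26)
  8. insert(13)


insert(44) -> [44]
insert(36) -> [36, 44]
extract_min()->36, [44]
insert(50) -> [44, 50]
extract_min()->44, [50]
extract_min()->50, []
insert(26) -> [26]
insert(13) -> [13, 26]

Final heap: [13, 26]


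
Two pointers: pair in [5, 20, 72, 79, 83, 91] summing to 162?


lo=0(5)+hi=5(91)=96
lo=1(20)+hi=5(91)=111
lo=2(72)+hi=5(91)=163
lo=2(72)+hi=4(83)=155
lo=3(79)+hi=4(83)=162

Yes: 79+83=162


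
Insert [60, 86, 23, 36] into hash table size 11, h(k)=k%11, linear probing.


Insert 60: h=5 -> slot 5
Insert 86: h=9 -> slot 9
Insert 23: h=1 -> slot 1
Insert 36: h=3 -> slot 3

Table: [None, 23, None, 36, None, 60, None, None, None, 86, None]


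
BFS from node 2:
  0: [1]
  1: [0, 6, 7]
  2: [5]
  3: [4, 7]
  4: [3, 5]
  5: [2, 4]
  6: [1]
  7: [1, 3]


Visit 2, enqueue [5]
Visit 5, enqueue [4]
Visit 4, enqueue [3]
Visit 3, enqueue [7]
Visit 7, enqueue [1]
Visit 1, enqueue [0, 6]
Visit 0, enqueue []
Visit 6, enqueue []

BFS order: [2, 5, 4, 3, 7, 1, 0, 6]


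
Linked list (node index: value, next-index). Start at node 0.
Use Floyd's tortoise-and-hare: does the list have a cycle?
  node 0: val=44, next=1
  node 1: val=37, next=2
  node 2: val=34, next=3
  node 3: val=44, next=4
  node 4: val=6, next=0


Floyd's tortoise (slow, +1) and hare (fast, +2):
  init: slow=0, fast=0
  step 1: slow=1, fast=2
  step 2: slow=2, fast=4
  step 3: slow=3, fast=1
  step 4: slow=4, fast=3
  step 5: slow=0, fast=0
  slow == fast at node 0: cycle detected

Cycle: yes


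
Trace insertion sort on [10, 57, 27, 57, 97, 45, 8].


Initial: [10, 57, 27, 57, 97, 45, 8]
Insert 57: [10, 57, 27, 57, 97, 45, 8]
Insert 27: [10, 27, 57, 57, 97, 45, 8]
Insert 57: [10, 27, 57, 57, 97, 45, 8]
Insert 97: [10, 27, 57, 57, 97, 45, 8]
Insert 45: [10, 27, 45, 57, 57, 97, 8]
Insert 8: [8, 10, 27, 45, 57, 57, 97]

Sorted: [8, 10, 27, 45, 57, 57, 97]


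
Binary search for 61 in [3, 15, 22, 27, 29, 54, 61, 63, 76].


Step 1: lo=0, hi=8, mid=4, val=29
Step 2: lo=5, hi=8, mid=6, val=61

Found at index 6


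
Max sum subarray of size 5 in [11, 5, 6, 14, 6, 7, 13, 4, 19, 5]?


[0:5]: 42
[1:6]: 38
[2:7]: 46
[3:8]: 44
[4:9]: 49
[5:10]: 48

Max: 49 at [4:9]


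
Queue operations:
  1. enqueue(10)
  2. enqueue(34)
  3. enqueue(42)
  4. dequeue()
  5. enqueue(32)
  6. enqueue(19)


enqueue(10) -> [10]
enqueue(34) -> [10, 34]
enqueue(42) -> [10, 34, 42]
dequeue()->10, [34, 42]
enqueue(32) -> [34, 42, 32]
enqueue(19) -> [34, 42, 32, 19]

Final queue: [34, 42, 32, 19]


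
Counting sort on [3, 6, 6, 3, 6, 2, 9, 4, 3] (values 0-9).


Input: [3, 6, 6, 3, 6, 2, 9, 4, 3]
Counts: [0, 0, 1, 3, 1, 0, 3, 0, 0, 1]

Sorted: [2, 3, 3, 3, 4, 6, 6, 6, 9]


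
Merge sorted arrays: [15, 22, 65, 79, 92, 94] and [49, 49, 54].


Take 15 from A
Take 22 from A
Take 49 from B
Take 49 from B
Take 54 from B

Merged: [15, 22, 49, 49, 54, 65, 79, 92, 94]


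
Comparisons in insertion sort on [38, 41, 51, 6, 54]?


Algorithm: insertion sort
Input: [38, 41, 51, 6, 54]
Sorted: [6, 38, 41, 51, 54]

6


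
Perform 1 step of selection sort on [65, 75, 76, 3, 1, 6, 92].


Initial: [65, 75, 76, 3, 1, 6, 92]
Step 1: min=1 at 4
  Swap: [1, 75, 76, 3, 65, 6, 92]

After 1 step: [1, 75, 76, 3, 65, 6, 92]


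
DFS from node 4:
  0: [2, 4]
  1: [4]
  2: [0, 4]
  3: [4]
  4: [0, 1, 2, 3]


Visit 4, push [3, 2, 1, 0]
Visit 0, push [2]
Visit 2, push []
Visit 1, push []
Visit 3, push []

DFS order: [4, 0, 2, 1, 3]


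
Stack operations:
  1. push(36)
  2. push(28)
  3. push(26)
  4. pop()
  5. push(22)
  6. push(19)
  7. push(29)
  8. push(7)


push(36) -> [36]
push(28) -> [36, 28]
push(26) -> [36, 28, 26]
pop()->26, [36, 28]
push(22) -> [36, 28, 22]
push(19) -> [36, 28, 22, 19]
push(29) -> [36, 28, 22, 19, 29]
push(7) -> [36, 28, 22, 19, 29, 7]

Final stack: [36, 28, 22, 19, 29, 7]


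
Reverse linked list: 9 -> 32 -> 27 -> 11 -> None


Step 1: curr=9, set curr.next=prev(None) | reversed so far: 9
Step 2: curr=32, set curr.next=prev(9) | reversed so far: 32 -> 9
Step 3: curr=27, set curr.next=prev(32) | reversed so far: 27 -> 32 -> 9
Step 4: curr=11, set curr.next=prev(27) | reversed so far: 11 -> 27 -> 32 -> 9

11 -> 27 -> 32 -> 9 -> None


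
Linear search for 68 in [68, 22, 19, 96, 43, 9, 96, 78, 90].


i=0: 68==68 found!

Found at 0, 1 comps


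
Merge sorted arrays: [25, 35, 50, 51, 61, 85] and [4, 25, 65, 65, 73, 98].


Take 4 from B
Take 25 from A
Take 25 from B
Take 35 from A
Take 50 from A
Take 51 from A
Take 61 from A
Take 65 from B
Take 65 from B
Take 73 from B
Take 85 from A

Merged: [4, 25, 25, 35, 50, 51, 61, 65, 65, 73, 85, 98]


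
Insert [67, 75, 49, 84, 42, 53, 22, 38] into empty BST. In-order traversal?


Insert 67: root
Insert 75: R from 67
Insert 49: L from 67
Insert 84: R from 67 -> R from 75
Insert 42: L from 67 -> L from 49
Insert 53: L from 67 -> R from 49
Insert 22: L from 67 -> L from 49 -> L from 42
Insert 38: L from 67 -> L from 49 -> L from 42 -> R from 22

In-order: [22, 38, 42, 49, 53, 67, 75, 84]


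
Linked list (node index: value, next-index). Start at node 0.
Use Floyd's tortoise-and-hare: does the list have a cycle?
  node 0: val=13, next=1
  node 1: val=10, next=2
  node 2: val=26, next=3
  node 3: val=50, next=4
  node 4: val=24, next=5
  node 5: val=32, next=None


Floyd's tortoise (slow, +1) and hare (fast, +2):
  init: slow=0, fast=0
  step 1: slow=1, fast=2
  step 2: slow=2, fast=4
  step 3: fast 4->5->None, no cycle

Cycle: no


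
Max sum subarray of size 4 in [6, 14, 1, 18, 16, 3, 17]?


[0:4]: 39
[1:5]: 49
[2:6]: 38
[3:7]: 54

Max: 54 at [3:7]


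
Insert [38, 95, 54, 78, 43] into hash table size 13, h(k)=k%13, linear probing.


Insert 38: h=12 -> slot 12
Insert 95: h=4 -> slot 4
Insert 54: h=2 -> slot 2
Insert 78: h=0 -> slot 0
Insert 43: h=4, 1 probes -> slot 5

Table: [78, None, 54, None, 95, 43, None, None, None, None, None, None, 38]


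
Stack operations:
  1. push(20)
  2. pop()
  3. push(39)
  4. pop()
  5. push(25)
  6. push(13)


push(20) -> [20]
pop()->20, []
push(39) -> [39]
pop()->39, []
push(25) -> [25]
push(13) -> [25, 13]

Final stack: [25, 13]


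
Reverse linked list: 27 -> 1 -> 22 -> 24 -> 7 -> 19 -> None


Step 1: curr=27, set curr.next=prev(None) | reversed so far: 27
Step 2: curr=1, set curr.next=prev(27) | reversed so far: 1 -> 27
Step 3: curr=22, set curr.next=prev(1) | reversed so far: 22 -> 1 -> 27
Step 4: curr=24, set curr.next=prev(22) | reversed so far: 24 -> 22 -> 1 -> 27
Step 5: curr=7, set curr.next=prev(24) | reversed so far: 7 -> 24 -> 22 -> 1 -> 27
Step 6: curr=19, set curr.next=prev(7) | reversed so far: 19 -> 7 -> 24 -> 22 -> 1 -> 27

19 -> 7 -> 24 -> 22 -> 1 -> 27 -> None


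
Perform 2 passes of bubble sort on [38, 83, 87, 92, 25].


Initial: [38, 83, 87, 92, 25]
Pass 1: [38, 83, 87, 25, 92] (1 swaps)
Pass 2: [38, 83, 25, 87, 92] (1 swaps)

After 2 passes: [38, 83, 25, 87, 92]


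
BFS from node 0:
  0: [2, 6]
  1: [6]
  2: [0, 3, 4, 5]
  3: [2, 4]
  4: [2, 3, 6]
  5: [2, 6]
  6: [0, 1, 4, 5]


Visit 0, enqueue [2, 6]
Visit 2, enqueue [3, 4, 5]
Visit 6, enqueue [1]
Visit 3, enqueue []
Visit 4, enqueue []
Visit 5, enqueue []
Visit 1, enqueue []

BFS order: [0, 2, 6, 3, 4, 5, 1]


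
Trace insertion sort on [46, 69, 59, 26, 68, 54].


Initial: [46, 69, 59, 26, 68, 54]
Insert 69: [46, 69, 59, 26, 68, 54]
Insert 59: [46, 59, 69, 26, 68, 54]
Insert 26: [26, 46, 59, 69, 68, 54]
Insert 68: [26, 46, 59, 68, 69, 54]
Insert 54: [26, 46, 54, 59, 68, 69]

Sorted: [26, 46, 54, 59, 68, 69]


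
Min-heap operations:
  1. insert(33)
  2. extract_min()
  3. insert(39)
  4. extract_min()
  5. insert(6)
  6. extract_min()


insert(33) -> [33]
extract_min()->33, []
insert(39) -> [39]
extract_min()->39, []
insert(6) -> [6]
extract_min()->6, []

Final heap: []


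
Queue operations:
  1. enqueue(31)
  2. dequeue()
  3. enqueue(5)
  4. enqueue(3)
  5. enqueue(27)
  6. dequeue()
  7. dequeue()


enqueue(31) -> [31]
dequeue()->31, []
enqueue(5) -> [5]
enqueue(3) -> [5, 3]
enqueue(27) -> [5, 3, 27]
dequeue()->5, [3, 27]
dequeue()->3, [27]

Final queue: [27]


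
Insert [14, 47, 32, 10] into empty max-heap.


Insert 14: [14]
Insert 47: [47, 14]
Insert 32: [47, 14, 32]
Insert 10: [47, 14, 32, 10]

Final heap: [47, 14, 32, 10]


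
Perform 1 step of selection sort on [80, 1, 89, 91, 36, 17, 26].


Initial: [80, 1, 89, 91, 36, 17, 26]
Step 1: min=1 at 1
  Swap: [1, 80, 89, 91, 36, 17, 26]

After 1 step: [1, 80, 89, 91, 36, 17, 26]


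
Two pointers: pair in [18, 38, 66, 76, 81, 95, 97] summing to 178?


lo=0(18)+hi=6(97)=115
lo=1(38)+hi=6(97)=135
lo=2(66)+hi=6(97)=163
lo=3(76)+hi=6(97)=173
lo=4(81)+hi=6(97)=178

Yes: 81+97=178


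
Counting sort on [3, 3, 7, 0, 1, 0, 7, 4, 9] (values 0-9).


Input: [3, 3, 7, 0, 1, 0, 7, 4, 9]
Counts: [2, 1, 0, 2, 1, 0, 0, 2, 0, 1]

Sorted: [0, 0, 1, 3, 3, 4, 7, 7, 9]


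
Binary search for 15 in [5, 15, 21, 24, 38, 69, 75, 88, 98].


Step 1: lo=0, hi=8, mid=4, val=38
Step 2: lo=0, hi=3, mid=1, val=15

Found at index 1


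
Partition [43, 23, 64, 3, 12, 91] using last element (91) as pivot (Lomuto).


Pivot: 91
  43 <= 91: advance i (no swap)
  23 <= 91: advance i (no swap)
  64 <= 91: advance i (no swap)
  3 <= 91: advance i (no swap)
  12 <= 91: advance i (no swap)
Place pivot at 5: [43, 23, 64, 3, 12, 91]

Partitioned: [43, 23, 64, 3, 12, 91]


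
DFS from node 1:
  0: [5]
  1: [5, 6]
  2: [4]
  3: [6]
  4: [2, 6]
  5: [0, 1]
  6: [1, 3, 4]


Visit 1, push [6, 5]
Visit 5, push [0]
Visit 0, push []
Visit 6, push [4, 3]
Visit 3, push []
Visit 4, push [2]
Visit 2, push []

DFS order: [1, 5, 0, 6, 3, 4, 2]


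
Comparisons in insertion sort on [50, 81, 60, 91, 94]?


Algorithm: insertion sort
Input: [50, 81, 60, 91, 94]
Sorted: [50, 60, 81, 91, 94]

5


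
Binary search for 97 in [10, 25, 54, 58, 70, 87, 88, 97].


Step 1: lo=0, hi=7, mid=3, val=58
Step 2: lo=4, hi=7, mid=5, val=87
Step 3: lo=6, hi=7, mid=6, val=88
Step 4: lo=7, hi=7, mid=7, val=97

Found at index 7


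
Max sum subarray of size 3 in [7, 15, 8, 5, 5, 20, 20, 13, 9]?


[0:3]: 30
[1:4]: 28
[2:5]: 18
[3:6]: 30
[4:7]: 45
[5:8]: 53
[6:9]: 42

Max: 53 at [5:8]


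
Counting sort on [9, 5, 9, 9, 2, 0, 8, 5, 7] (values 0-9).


Input: [9, 5, 9, 9, 2, 0, 8, 5, 7]
Counts: [1, 0, 1, 0, 0, 2, 0, 1, 1, 3]

Sorted: [0, 2, 5, 5, 7, 8, 9, 9, 9]


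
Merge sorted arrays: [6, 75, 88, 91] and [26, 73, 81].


Take 6 from A
Take 26 from B
Take 73 from B
Take 75 from A
Take 81 from B

Merged: [6, 26, 73, 75, 81, 88, 91]


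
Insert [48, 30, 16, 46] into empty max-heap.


Insert 48: [48]
Insert 30: [48, 30]
Insert 16: [48, 30, 16]
Insert 46: [48, 46, 16, 30]

Final heap: [48, 46, 16, 30]


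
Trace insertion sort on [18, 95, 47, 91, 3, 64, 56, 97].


Initial: [18, 95, 47, 91, 3, 64, 56, 97]
Insert 95: [18, 95, 47, 91, 3, 64, 56, 97]
Insert 47: [18, 47, 95, 91, 3, 64, 56, 97]
Insert 91: [18, 47, 91, 95, 3, 64, 56, 97]
Insert 3: [3, 18, 47, 91, 95, 64, 56, 97]
Insert 64: [3, 18, 47, 64, 91, 95, 56, 97]
Insert 56: [3, 18, 47, 56, 64, 91, 95, 97]
Insert 97: [3, 18, 47, 56, 64, 91, 95, 97]

Sorted: [3, 18, 47, 56, 64, 91, 95, 97]


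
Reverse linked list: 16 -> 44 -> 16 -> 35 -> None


Step 1: curr=16, set curr.next=prev(None) | reversed so far: 16
Step 2: curr=44, set curr.next=prev(16) | reversed so far: 44 -> 16
Step 3: curr=16, set curr.next=prev(44) | reversed so far: 16 -> 44 -> 16
Step 4: curr=35, set curr.next=prev(16) | reversed so far: 35 -> 16 -> 44 -> 16

35 -> 16 -> 44 -> 16 -> None


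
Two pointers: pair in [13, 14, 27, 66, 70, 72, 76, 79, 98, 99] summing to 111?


lo=0(13)+hi=9(99)=112
lo=0(13)+hi=8(98)=111

Yes: 13+98=111


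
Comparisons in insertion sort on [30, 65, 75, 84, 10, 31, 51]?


Algorithm: insertion sort
Input: [30, 65, 75, 84, 10, 31, 51]
Sorted: [10, 30, 31, 51, 65, 75, 84]

15


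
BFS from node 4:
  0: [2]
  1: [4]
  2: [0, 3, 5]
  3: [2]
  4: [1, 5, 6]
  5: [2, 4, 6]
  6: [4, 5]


Visit 4, enqueue [1, 5, 6]
Visit 1, enqueue []
Visit 5, enqueue [2]
Visit 6, enqueue []
Visit 2, enqueue [0, 3]
Visit 0, enqueue []
Visit 3, enqueue []

BFS order: [4, 1, 5, 6, 2, 0, 3]
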